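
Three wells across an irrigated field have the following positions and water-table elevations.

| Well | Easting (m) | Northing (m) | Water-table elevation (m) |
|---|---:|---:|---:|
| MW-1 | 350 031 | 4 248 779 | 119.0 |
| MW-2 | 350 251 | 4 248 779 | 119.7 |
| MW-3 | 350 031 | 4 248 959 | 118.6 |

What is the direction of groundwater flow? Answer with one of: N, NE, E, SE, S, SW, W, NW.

NW

∂h/∂x = (119.7 − 119.0) / (350251 − 350031) = +0.003182
∂h/∂y = (118.6 − 119.0) / (4248959 − 4248779) = -0.002222
Flow = −∇h = (-0.003182 east, +0.002222 north), which points northwest.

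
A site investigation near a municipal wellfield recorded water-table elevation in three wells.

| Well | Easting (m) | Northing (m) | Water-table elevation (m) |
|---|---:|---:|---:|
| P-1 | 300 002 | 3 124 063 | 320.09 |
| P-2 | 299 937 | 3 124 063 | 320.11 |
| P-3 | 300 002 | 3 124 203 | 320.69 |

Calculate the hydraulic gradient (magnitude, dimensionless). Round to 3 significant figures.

∂h/∂x = (320.11 − 320.09) / (299937 − 300002) = -0.0003077
∂h/∂y = (320.69 − 320.09) / (3124203 − 3124063) = +0.004286
|∇h| = √(-0.0003077² + 0.004286²) = 0.004297

0.00430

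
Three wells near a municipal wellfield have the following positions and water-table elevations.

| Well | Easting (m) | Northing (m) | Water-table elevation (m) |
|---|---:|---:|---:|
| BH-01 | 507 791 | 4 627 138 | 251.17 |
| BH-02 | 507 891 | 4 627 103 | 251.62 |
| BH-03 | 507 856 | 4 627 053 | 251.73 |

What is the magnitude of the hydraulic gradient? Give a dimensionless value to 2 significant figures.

0.0052

With h = a·x + b·y + c and BH-01 as origin, the differences give:
  100·a + (-35)·b = +0.45
  65·a + (-85)·b = +0.56
Eliminate b (×(-85) and ×(-35), subtract): -6225·a = -18.650 → a = ∂h/∂x = +0.002996
Back-substitute: b = ∂h/∂y = -0.004297.
|∇h| = √(0.002996² + -0.004297²) = 0.005238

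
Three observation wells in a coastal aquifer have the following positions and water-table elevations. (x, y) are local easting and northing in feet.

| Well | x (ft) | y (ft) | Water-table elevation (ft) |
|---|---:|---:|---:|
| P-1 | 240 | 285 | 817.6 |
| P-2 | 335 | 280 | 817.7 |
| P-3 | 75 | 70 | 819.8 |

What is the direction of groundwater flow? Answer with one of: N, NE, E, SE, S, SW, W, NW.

N

Three-point gradient (reference P-1): Δ to P-2 = (95, -5, +0.1), Δ to P-3 = (-165, -215, +2.2).
∂h/∂x = +0.0004941, ∂h/∂y = -0.01061 (det = -21250).
Flow = −∇h = (-0.0004941 east, +0.01061 north), which points north.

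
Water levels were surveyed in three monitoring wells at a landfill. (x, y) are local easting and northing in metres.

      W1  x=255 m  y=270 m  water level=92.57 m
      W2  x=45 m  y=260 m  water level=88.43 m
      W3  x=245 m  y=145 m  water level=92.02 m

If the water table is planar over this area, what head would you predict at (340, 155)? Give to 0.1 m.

With h = a·x + b·y + c and W1 as origin, the differences give:
  (-210)·a + (-10)·b = -4.14
  (-10)·a + (-125)·b = -0.55
Eliminate b (×(-125) and ×(-10), subtract): 26150·a = 512.000 → a = ∂h/∂x = +0.01958
Back-substitute: b = ∂h/∂y = +0.002834.
h(340, 155) = 92.57 + (+0.01958)·(85) + (+0.002834)·(-115) = 92.57 +1.664 -0.326 = 93.908 m.

93.9 m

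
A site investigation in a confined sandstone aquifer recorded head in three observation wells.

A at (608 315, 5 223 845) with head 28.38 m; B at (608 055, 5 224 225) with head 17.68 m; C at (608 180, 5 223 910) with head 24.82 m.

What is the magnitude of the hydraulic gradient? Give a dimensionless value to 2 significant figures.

0.024

Taking A as reference: B−A = (-260, 380, -10.70); C−A = (-135, 65, -3.56).
Determinant of the coordinate differences = (-260)·65 − (-135)·380 = 34400.
∂h/∂x = [(-10.70)·65 − (-3.56)·380] / 34400 = +0.01911
∂h/∂y = [(-260)·(-3.56) − (-135)·(-10.70)] / 34400 = -0.01508
|∇h| = √(0.01911² + -0.01508²) = 0.02434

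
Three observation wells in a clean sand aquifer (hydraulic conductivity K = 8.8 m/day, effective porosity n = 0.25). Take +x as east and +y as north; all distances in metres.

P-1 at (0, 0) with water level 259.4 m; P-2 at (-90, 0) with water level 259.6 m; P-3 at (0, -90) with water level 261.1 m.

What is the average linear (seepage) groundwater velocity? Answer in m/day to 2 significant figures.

0.67 m/day

∂h/∂x = (259.6 − 259.4) / (-90 − 0) = -0.002222
∂h/∂y = (261.1 − 259.4) / (-90 − 0) = -0.01889
|∇h| = √(-0.002222² + -0.01889²) = 0.01902
Seepage velocity v = K·i/n = 8.8 × 0.01902 / 0.25 = 0.6695 m/day.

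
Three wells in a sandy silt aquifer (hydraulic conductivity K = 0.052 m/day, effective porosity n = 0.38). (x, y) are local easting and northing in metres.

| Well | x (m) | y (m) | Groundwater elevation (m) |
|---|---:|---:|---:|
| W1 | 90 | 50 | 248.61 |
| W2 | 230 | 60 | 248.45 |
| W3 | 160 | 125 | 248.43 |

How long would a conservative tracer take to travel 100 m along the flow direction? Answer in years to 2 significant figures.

Taking W1 as reference: W2−W1 = (140, 10, -0.16); W3−W1 = (70, 75, -0.18).
Solve a·Δx + b·Δy = Δh: det = 140·75 − 70·10 = 9800.
∂h/∂x = [(-0.16)·75 − (-0.18)·10] / 9800 = -0.001041
∂h/∂y = [140·(-0.18) − 70·(-0.16)] / 9800 = -0.001429
|∇h| = √(-0.001041² + -0.001429²) = 0.001768
Seepage velocity v = K·i/n = 0.052 × 0.001768 / 0.38 = 0.0002419 m/day.
t = 100 / 0.0002419 = 4.134e+05 days = 1.13e+03 years.

1100 years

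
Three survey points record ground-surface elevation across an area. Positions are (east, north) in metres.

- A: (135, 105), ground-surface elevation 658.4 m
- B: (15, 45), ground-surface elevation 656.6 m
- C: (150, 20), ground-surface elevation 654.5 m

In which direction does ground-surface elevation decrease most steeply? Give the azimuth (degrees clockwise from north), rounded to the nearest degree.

Differences from A: to B (Δx, Δy, Δh) = (-120, -60, -1.8); to C = (15, -85, -3.9).
Solve a·Δx + b·Δy = Δz: det = (-120)·(-85) − 15·(-60) = 11100.
∂z/∂x = [(-1.8)·(-85) − (-3.9)·(-60)] / 11100 = -0.007297
∂z/∂y = [(-120)·(-3.9) − 15·(-1.8)] / 11100 = +0.04459
Steepest decrease is along −∇f: components (+0.007297 E, -0.04459 N).
Azimuth = atan2(+0.007297, -0.04459) = 170.7° ≈ 171°.

171°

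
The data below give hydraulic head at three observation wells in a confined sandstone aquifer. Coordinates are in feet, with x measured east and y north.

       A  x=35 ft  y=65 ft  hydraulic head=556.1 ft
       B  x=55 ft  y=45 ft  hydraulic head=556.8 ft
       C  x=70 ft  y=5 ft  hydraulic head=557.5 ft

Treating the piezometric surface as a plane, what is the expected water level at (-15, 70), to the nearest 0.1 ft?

With h = a·x + b·y + c and A as origin, the differences give:
  20·a + (-20)·b = +0.7
  35·a + (-60)·b = +1.4
Eliminate b (×(-60) and ×(-20), subtract): -500·a = -14.00 → a = ∂h/∂x = +0.02800
Back-substitute: b = ∂h/∂y = -0.007000.
h(-15, 70) = 556.1 + (+0.02800)·(-50) + (-0.007000)·(5) = 556.1 -1.400 -0.035 = 554.665 ft.

554.7 ft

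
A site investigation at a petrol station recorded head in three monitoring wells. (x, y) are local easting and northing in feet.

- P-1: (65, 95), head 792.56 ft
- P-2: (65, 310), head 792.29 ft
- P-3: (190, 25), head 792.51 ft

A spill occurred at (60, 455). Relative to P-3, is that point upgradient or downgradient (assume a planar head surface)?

Three-point gradient (reference P-1): Δ to P-2 = (0, 215, -0.27), Δ to P-3 = (125, -70, -0.05).
∂h/∂x = -0.001103, ∂h/∂y = -0.001256 (det = -26875).
Head at (60, 455) = 792.56 + (-0.001103)·(-5) + (-0.001256)·(360) = 792.11 ft.
That is lower than the 792.51 ft at P-3, so the point is downgradient.

downgradient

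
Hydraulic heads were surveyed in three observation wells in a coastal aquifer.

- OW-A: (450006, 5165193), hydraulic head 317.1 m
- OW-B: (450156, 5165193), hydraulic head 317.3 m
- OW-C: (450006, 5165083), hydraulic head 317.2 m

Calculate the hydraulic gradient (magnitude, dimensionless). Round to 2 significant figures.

0.0016

∂h/∂x = (317.3 − 317.1) / (450156 − 450006) = +0.001333
∂h/∂y = (317.2 − 317.1) / (5165083 − 5165193) = -0.0009091
|∇h| = √(0.001333² + -0.0009091²) = 0.001613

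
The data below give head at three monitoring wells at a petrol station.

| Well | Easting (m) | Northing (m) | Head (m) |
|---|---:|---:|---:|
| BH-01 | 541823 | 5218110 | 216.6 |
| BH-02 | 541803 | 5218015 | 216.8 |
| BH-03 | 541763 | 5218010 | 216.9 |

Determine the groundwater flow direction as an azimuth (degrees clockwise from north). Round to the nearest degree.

Taking BH-01 as reference: BH-02−BH-01 = (-20, -95, +0.2); BH-03−BH-01 = (-60, -100, +0.3).
Solve a·Δx + b·Δy = Δh: det = (-20)·(-100) − (-60)·(-95) = -3700.
∂h/∂x = [(+0.2)·(-100) − (+0.3)·(-95)] / -3700 = -0.002297
∂h/∂y = [(-20)·(+0.3) − (-60)·(+0.2)] / -3700 = -0.001622
Flow direction (−∇h) has components (+0.002297 E, +0.001622 N).
Azimuth = atan2(E, N) = atan2(+0.002297, +0.001622) = 54.8° ≈ 055°.

055°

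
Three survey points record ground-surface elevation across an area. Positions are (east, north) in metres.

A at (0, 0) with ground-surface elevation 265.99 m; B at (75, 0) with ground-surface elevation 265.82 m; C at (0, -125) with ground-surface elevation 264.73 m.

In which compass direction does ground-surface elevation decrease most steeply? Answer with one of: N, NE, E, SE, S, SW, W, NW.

S

∂z/∂x = (265.82 − 265.99) / (75 − 0) = -0.002267
∂z/∂y = (264.73 − 265.99) / (-125 − 0) = +0.01008
Steepest decrease is along −∇f = (+0.002267 E, -0.01008 N) → south.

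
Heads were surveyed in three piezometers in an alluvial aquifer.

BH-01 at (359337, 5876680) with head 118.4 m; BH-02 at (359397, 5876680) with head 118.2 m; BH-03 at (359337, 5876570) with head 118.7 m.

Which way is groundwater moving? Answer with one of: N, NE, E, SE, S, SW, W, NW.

NE

∂h/∂x = (118.2 − 118.4) / (359397 − 359337) = -0.003333
∂h/∂y = (118.7 − 118.4) / (5876570 − 5876680) = -0.002727
Flow = −∇h = (+0.003333 east, +0.002727 north), which points northeast.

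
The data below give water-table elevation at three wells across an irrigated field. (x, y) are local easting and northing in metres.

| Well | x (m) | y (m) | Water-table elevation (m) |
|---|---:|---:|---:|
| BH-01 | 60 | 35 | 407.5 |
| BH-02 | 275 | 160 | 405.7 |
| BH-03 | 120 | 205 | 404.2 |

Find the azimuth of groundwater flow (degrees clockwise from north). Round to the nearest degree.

Taking BH-01 as reference: BH-02−BH-01 = (215, 125, -1.8); BH-03−BH-01 = (60, 170, -3.3).
Solve a·Δx + b·Δy = Δh: det = 215·170 − 60·125 = 29050.
∂h/∂x = [(-1.8)·170 − (-3.3)·125] / 29050 = +0.003666
∂h/∂y = [215·(-3.3) − 60·(-1.8)] / 29050 = -0.02071
Flow direction (−∇h) has components (-0.003666 E, +0.02071 N).
Azimuth = atan2(E, N) = atan2(-0.003666, +0.02071) = 350.0° ≈ 350°.

350°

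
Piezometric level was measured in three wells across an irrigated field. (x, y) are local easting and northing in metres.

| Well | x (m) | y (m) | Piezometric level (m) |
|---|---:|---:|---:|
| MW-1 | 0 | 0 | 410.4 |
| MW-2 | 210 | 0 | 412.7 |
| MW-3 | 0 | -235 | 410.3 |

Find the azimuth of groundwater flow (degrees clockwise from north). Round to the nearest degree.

268°

∂h/∂x = (412.7 − 410.4) / (210 − 0) = +0.01095
∂h/∂y = (410.3 − 410.4) / (-235 − 0) = +0.0004255
Flow direction (−∇h) has components (-0.01095 E, -0.0004255 N).
Azimuth = atan2(E, N) = atan2(-0.01095, -0.0004255) = 267.8° ≈ 268°.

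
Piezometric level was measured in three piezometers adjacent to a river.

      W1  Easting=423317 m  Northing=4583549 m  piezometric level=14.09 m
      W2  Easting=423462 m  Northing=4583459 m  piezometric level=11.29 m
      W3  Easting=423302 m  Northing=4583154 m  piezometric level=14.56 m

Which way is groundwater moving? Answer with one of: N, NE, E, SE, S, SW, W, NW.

E

Taking W1 as reference: W2−W1 = (145, -90, -2.80); W3−W1 = (-15, -395, +0.47).
Determinant of the coordinate differences = 145·(-395) − (-15)·(-90) = -58625.
∂h/∂x = [(-2.80)·(-395) − (+0.47)·(-90)] / -58625 = -0.01959
∂h/∂y = [145·(+0.47) − (-15)·(-2.80)] / -58625 = -0.0004461
Flow = −∇h = (+0.01959 east, +0.0004461 north), which points east.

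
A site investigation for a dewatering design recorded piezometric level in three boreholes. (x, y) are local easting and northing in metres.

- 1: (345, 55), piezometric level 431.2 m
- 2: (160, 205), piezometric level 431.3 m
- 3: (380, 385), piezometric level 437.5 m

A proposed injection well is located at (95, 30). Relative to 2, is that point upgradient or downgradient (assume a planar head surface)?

With h = a·x + b·y + c and 1 as origin, the differences give:
  (-185)·a + 150·b = +0.1
  35·a + 330·b = +6.3
Eliminate b (×330 and ×150, subtract): -66300·a = -912.00 → a = ∂h/∂x = +0.01376
Back-substitute: b = ∂h/∂y = +0.01763.
Head at (95, 30) = 431.2 + (+0.01376)·(-250) + (+0.01763)·(-25) = 427.32 m.
That is lower than the 431.3 m at 2, so the point is downgradient.

downgradient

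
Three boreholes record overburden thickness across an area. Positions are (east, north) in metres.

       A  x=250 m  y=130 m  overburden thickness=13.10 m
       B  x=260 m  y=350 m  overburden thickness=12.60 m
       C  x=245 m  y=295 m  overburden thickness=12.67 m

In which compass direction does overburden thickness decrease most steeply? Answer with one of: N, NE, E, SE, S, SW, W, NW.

NW

Three-point gradient (reference A): Δ to B = (10, 220, -0.50), Δ to C = (-5, 165, -0.43).
∂d/∂x = +0.004400, ∂d/∂y = -0.002473 (det = 2750).
Steepest decrease is along −∇f = (-0.004400 E, +0.002473 N) → northwest.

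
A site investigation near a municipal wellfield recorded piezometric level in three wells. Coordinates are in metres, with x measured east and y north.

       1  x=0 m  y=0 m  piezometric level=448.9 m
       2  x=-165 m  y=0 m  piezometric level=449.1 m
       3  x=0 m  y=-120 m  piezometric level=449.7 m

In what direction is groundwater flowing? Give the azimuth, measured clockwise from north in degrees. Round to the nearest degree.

010°

∂h/∂x = (449.1 − 448.9) / (-165 − 0) = -0.001212
∂h/∂y = (449.7 − 448.9) / (-120 − 0) = -0.006667
Flow direction (−∇h) has components (+0.001212 E, +0.006667 N).
Azimuth = atan2(E, N) = atan2(+0.001212, +0.006667) = 10.3° ≈ 010°.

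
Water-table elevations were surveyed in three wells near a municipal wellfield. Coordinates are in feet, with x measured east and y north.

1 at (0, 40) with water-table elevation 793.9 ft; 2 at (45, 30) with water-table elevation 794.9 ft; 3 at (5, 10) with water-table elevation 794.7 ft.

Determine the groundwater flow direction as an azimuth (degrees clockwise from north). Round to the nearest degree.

325°

Three-point gradient (reference 1): Δ to 2 = (45, -10, +1.0), Δ to 3 = (5, -30, +0.8).
∂h/∂x = +0.01692, ∂h/∂y = -0.02385 (det = -1300).
Flow direction (−∇h) has components (-0.01692 E, +0.02385 N).
Azimuth = atan2(E, N) = atan2(-0.01692, +0.02385) = 324.6° ≈ 325°.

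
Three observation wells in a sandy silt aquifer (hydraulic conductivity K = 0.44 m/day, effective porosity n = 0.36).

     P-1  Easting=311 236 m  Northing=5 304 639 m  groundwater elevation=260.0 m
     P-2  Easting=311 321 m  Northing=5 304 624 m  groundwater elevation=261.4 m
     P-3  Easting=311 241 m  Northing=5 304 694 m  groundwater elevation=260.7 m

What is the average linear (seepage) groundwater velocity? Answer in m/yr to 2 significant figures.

Taking P-1 as reference: P-2−P-1 = (85, -15, +1.4); P-3−P-1 = (5, 55, +0.7).
Determinant of the coordinate differences = 85·55 − 5·(-15) = 4750.
∂h/∂x = [(+1.4)·55 − (+0.7)·(-15)] / 4750 = +0.01842
∂h/∂y = [85·(+0.7) − 5·(+1.4)] / 4750 = +0.01105
|∇h| = √(0.01842² + 0.01105²) = 0.02148
Seepage velocity v = K·i/n = 0.44 × 0.02148 / 0.36 = 0.02625 m/day = 9.588 m/yr.

9.6 m/yr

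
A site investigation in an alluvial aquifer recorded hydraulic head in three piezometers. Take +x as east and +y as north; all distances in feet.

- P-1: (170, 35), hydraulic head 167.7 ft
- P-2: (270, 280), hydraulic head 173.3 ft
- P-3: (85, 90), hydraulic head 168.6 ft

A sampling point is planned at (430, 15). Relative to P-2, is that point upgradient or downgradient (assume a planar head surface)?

Differences from P-1: to P-2 (Δx, Δy, Δh) = (100, 245, +5.6); to P-3 = (-85, 55, +0.9).
Determinant of the coordinate differences = 100·55 − (-85)·245 = 26325.
∂h/∂x = [(+5.6)·55 − (+0.9)·245] / 26325 = +0.003324
∂h/∂y = [100·(+0.9) − (-85)·(+5.6)] / 26325 = +0.02150
Head at (430, 15) = 167.7 + (+0.003324)·(260) + (+0.02150)·(-20) = 168.13 ft.
That is lower than the 173.3 ft at P-2, so the point is downgradient.

downgradient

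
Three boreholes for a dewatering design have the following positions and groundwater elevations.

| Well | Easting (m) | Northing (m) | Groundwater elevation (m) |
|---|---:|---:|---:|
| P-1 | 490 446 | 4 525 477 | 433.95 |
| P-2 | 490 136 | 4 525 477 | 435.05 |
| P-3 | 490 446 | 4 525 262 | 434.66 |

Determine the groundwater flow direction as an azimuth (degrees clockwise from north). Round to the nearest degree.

047°

∂h/∂x = (435.05 − 433.95) / (490136 − 490446) = -0.003548
∂h/∂y = (434.66 − 433.95) / (4525262 − 4525477) = -0.003302
Flow direction (−∇h) has components (+0.003548 E, +0.003302 N).
Azimuth = atan2(E, N) = atan2(+0.003548, +0.003302) = 47.1° ≈ 047°.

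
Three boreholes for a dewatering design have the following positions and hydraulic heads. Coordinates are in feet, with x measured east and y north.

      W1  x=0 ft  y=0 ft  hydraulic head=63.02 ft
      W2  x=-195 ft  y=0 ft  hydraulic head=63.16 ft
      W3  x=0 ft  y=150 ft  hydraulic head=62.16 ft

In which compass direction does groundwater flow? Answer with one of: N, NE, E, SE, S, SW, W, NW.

N

∂h/∂x = (63.16 − 63.02) / (-195 − 0) = -0.0007179
∂h/∂y = (62.16 − 63.02) / (150 − 0) = -0.005733
Flow = −∇h = (+0.0007179 east, +0.005733 north), which points north.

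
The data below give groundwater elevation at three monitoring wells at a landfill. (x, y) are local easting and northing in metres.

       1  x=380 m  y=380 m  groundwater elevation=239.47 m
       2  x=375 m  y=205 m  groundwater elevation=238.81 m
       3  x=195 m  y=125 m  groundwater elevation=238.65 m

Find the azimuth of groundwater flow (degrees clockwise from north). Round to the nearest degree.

168°

With h = a·x + b·y + c and 1 as origin, the differences give:
  (-5)·a + (-175)·b = -0.66
  (-185)·a + (-255)·b = -0.82
Eliminate b (×(-255) and ×(-175), subtract): -31100·a = 24.800 → a = ∂h/∂x = -0.0007974
Back-substitute: b = ∂h/∂y = +0.003794.
Flow direction (−∇h) has components (+0.0007974 E, -0.003794 N).
Azimuth = atan2(E, N) = atan2(+0.0007974, -0.003794) = 168.1° ≈ 168°.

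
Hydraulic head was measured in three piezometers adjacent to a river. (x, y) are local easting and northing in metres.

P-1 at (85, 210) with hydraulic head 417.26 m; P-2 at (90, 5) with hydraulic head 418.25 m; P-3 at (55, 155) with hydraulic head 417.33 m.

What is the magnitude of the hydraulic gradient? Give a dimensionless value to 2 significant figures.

Differences from P-1: to P-2 (Δx, Δy, Δh) = (5, -205, +0.99); to P-3 = (-30, -55, +0.07).
Solve a·Δx + b·Δy = Δh: det = 5·(-55) − (-30)·(-205) = -6425.
∂h/∂x = [(+0.99)·(-55) − (+0.07)·(-205)] / -6425 = +0.006241
∂h/∂y = [5·(+0.07) − (-30)·(+0.99)] / -6425 = -0.004677
|∇h| = √(0.006241² + -0.004677²) = 0.007799

0.0078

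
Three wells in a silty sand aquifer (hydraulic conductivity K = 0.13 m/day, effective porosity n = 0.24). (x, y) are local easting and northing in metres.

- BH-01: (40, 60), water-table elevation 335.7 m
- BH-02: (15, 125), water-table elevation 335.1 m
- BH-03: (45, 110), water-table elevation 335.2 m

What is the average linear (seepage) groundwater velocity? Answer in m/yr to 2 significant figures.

Taking BH-01 as reference: BH-02−BH-01 = (-25, 65, -0.6); BH-03−BH-01 = (5, 50, -0.5).
Solve a·Δx + b·Δy = Δh: det = (-25)·50 − 5·65 = -1575.
∂h/∂x = [(-0.6)·50 − (-0.5)·65] / -1575 = -0.001587
∂h/∂y = [(-25)·(-0.5) − 5·(-0.6)] / -1575 = -0.009841
|∇h| = √(-0.001587² + -0.009841²) = 0.009968
Seepage velocity v = K·i/n = 0.13 × 0.009968 / 0.24 = 0.005399 m/day = 1.972 m/yr.

2.0 m/yr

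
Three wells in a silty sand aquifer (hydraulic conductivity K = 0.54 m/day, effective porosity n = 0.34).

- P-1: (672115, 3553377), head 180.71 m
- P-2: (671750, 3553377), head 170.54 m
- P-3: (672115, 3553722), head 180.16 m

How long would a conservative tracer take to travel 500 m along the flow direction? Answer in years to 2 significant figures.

∂h/∂x = (170.54 − 180.71) / (671750 − 672115) = +0.02786
∂h/∂y = (180.16 − 180.71) / (3553722 − 3553377) = -0.001594
|∇h| = √(0.02786² + -0.001594²) = 0.02791
Seepage velocity v = K·i/n = 0.54 × 0.02791 / 0.34 = 0.04433 m/day.
t = 500 / 0.04433 = 1.128e+04 days = 30.9 years.

31 years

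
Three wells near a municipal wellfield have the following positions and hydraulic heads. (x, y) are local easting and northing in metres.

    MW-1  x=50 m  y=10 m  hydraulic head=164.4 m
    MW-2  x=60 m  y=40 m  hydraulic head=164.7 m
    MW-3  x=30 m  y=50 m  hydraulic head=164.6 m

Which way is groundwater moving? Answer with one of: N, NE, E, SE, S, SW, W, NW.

With h = a·x + b·y + c and MW-1 as origin, the differences give:
  10·a + 30·b = +0.3
  (-20)·a + 40·b = +0.2
Eliminate b (×40 and ×30, subtract): 1000·a = 6.00 → a = ∂h/∂x = +0.006000
Back-substitute: b = ∂h/∂y = +0.008000.
Flow = −∇h = (-0.006000 east, -0.008000 north), which points southwest.

SW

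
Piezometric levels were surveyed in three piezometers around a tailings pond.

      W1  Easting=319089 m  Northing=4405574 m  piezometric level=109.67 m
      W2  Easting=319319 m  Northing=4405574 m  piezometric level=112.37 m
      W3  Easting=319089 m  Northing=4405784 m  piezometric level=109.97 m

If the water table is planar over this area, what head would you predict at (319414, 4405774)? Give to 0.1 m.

113.8 m

∂h/∂x = (112.37 − 109.67) / (319319 − 319089) = +0.01174
∂h/∂y = (109.97 − 109.67) / (4405784 − 4405574) = +0.001429
h(319414, 4405774) = 109.67 + (+0.01174)·(325) + (+0.001429)·(200) = 109.67 +3.815 +0.286 = 113.771 m.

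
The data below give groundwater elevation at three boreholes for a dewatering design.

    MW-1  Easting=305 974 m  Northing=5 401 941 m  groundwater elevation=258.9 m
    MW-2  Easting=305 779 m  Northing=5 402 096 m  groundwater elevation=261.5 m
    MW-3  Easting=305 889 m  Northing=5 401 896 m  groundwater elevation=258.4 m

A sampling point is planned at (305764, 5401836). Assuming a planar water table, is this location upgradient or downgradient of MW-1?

With h = a·x + b·y + c and MW-1 as origin, the differences give:
  (-195)·a + 155·b = +2.6
  (-85)·a + (-45)·b = -0.5
Eliminate b (×(-45) and ×155, subtract): 21950·a = -39.50 → a = ∂h/∂x = -0.001800
Back-substitute: b = ∂h/∂y = +0.01451.
Head at (305764, 5401836) = 258.9 + (-0.001800)·(-210) + (+0.01451)·(-105) = 257.75 m.
That is lower than the 258.9 m at MW-1, so the point is downgradient.

downgradient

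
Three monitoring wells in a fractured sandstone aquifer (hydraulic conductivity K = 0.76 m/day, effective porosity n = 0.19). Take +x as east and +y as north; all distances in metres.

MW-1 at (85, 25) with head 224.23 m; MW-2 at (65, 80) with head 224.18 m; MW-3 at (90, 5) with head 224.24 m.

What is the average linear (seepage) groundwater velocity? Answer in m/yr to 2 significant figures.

5.3 m/yr

Taking MW-1 as reference: MW-2−MW-1 = (-20, 55, -0.05); MW-3−MW-1 = (5, -20, +0.01).
Solve a·Δx + b·Δy = Δh: det = (-20)·(-20) − 5·55 = 125.
∂h/∂x = [(-0.05)·(-20) − (+0.01)·55] / 125 = +0.003600
∂h/∂y = [(-20)·(+0.01) − 5·(-0.05)] / 125 = +0.0004000
|∇h| = √(0.003600² + 0.0004000²) = 0.003622
Seepage velocity v = K·i/n = 0.76 × 0.003622 / 0.19 = 0.01449 m/day = 5.292 m/yr.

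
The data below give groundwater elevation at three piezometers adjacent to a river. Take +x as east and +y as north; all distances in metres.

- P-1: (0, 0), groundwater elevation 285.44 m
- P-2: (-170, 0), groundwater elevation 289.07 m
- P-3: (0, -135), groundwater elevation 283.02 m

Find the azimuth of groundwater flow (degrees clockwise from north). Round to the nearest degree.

130°

∂h/∂x = (289.07 − 285.44) / (-170 − 0) = -0.02135
∂h/∂y = (283.02 − 285.44) / (-135 − 0) = +0.01793
Flow direction (−∇h) has components (+0.02135 E, -0.01793 N).
Azimuth = atan2(E, N) = atan2(+0.02135, -0.01793) = 130.0° ≈ 130°.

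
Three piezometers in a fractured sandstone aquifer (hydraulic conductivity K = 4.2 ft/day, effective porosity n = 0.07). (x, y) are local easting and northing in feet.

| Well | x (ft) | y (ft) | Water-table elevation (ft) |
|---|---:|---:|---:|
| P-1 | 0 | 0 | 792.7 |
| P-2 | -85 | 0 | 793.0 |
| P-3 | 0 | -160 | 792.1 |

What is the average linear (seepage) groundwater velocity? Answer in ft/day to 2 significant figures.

∂h/∂x = (793.0 − 792.7) / (-85 − 0) = -0.003529
∂h/∂y = (792.1 − 792.7) / (-160 − 0) = +0.003750
|∇h| = √(-0.003529² + 0.003750²) = 0.005149
Seepage velocity v = K·i/n = 4.2 × 0.005149 / 0.07 = 0.3089 ft/day.

0.31 ft/day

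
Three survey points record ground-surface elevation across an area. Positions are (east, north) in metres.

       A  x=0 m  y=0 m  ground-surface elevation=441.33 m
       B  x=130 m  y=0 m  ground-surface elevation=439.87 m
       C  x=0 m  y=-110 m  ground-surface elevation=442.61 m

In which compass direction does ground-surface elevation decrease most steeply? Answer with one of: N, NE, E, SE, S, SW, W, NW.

NE

∂z/∂x = (439.87 − 441.33) / (130 − 0) = -0.01123
∂z/∂y = (442.61 − 441.33) / (-110 − 0) = -0.01164
Steepest decrease is along −∇f = (+0.01123 E, +0.01164 N) → northeast.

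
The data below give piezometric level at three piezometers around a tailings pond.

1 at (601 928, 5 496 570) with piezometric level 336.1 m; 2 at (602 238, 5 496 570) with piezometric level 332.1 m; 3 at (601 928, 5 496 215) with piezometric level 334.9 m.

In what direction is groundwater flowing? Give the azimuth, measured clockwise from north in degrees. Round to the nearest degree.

∂h/∂x = (332.1 − 336.1) / (602238 − 601928) = -0.01290
∂h/∂y = (334.9 − 336.1) / (5496215 − 5496570) = +0.003380
Flow direction (−∇h) has components (+0.01290 E, -0.003380 N).
Azimuth = atan2(E, N) = atan2(+0.01290, -0.003380) = 104.7° ≈ 105°.

105°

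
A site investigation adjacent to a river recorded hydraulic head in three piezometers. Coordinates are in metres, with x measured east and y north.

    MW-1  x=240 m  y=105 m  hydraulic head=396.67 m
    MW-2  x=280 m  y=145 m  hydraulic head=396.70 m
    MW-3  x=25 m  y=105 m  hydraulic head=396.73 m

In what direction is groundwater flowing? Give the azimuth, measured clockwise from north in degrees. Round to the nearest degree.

165°

Three-point gradient (reference MW-1): Δ to MW-2 = (40, 40, +0.03), Δ to MW-3 = (-215, 0, +0.06).
∂h/∂x = -0.0002791, ∂h/∂y = +0.001029 (det = 8600).
Flow direction (−∇h) has components (+0.0002791 E, -0.001029 N).
Azimuth = atan2(E, N) = atan2(+0.0002791, -0.001029) = 164.8° ≈ 165°.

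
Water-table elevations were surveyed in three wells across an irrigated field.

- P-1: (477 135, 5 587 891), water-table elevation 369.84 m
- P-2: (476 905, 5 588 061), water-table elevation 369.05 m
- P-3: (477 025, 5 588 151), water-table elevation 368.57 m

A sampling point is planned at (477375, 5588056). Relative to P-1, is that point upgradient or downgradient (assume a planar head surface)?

downgradient

Taking P-1 as reference: P-2−P-1 = (-230, 170, -0.79); P-3−P-1 = (-110, 260, -1.27).
Solve a·Δx + b·Δy = Δh: det = (-230)·260 − (-110)·170 = -41100.
∂h/∂x = [(-0.79)·260 − (-1.27)·170] / -41100 = -0.0002555
∂h/∂y = [(-230)·(-1.27) − (-110)·(-0.79)] / -41100 = -0.004993
Head at (477375, 5588056) = 369.84 + (-0.0002555)·(240) + (-0.004993)·(165) = 368.95 m.
That is lower than the 369.84 m at P-1, so the point is downgradient.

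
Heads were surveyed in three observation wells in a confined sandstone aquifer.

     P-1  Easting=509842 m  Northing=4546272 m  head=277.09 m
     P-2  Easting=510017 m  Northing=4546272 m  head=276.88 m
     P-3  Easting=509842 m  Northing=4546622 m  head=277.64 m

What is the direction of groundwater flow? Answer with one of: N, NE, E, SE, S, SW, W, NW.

∂h/∂x = (276.88 − 277.09) / (510017 − 509842) = -0.001200
∂h/∂y = (277.64 − 277.09) / (4546622 − 4546272) = +0.001571
Flow = −∇h = (+0.001200 east, -0.001571 north), which points southeast.

SE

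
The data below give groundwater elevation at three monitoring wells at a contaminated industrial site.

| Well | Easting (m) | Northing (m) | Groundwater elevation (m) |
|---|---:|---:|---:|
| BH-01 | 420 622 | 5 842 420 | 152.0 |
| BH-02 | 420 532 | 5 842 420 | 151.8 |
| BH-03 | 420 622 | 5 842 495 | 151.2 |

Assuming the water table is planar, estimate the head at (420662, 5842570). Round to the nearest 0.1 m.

150.5 m

∂h/∂x = (151.8 − 152.0) / (420532 − 420622) = +0.002222
∂h/∂y = (151.2 − 152.0) / (5842495 − 5842420) = -0.01067
h(420662, 5842570) = 152.0 + (+0.002222)·(40) + (-0.01067)·(150) = 152.0 +0.089 -1.600 = 150.489 m.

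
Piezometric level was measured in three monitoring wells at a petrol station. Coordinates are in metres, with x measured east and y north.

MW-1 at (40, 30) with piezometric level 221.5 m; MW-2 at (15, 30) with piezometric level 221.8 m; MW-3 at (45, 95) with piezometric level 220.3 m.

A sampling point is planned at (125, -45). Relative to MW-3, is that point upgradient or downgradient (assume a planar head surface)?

Taking MW-1 as reference: MW-2−MW-1 = (-25, 0, +0.3); MW-3−MW-1 = (5, 65, -1.2).
Determinant of the coordinate differences = (-25)·65 − 5·0 = -1625.
∂h/∂x = [(+0.3)·65 − (-1.2)·0] / -1625 = -0.01200
∂h/∂y = [(-25)·(-1.2) − 5·(+0.3)] / -1625 = -0.01754
Head at (125, -45) = 221.5 + (-0.01200)·(85) + (-0.01754)·(-75) = 221.80 m.
That is higher than the 220.3 m at MW-3, so the point is upgradient.

upgradient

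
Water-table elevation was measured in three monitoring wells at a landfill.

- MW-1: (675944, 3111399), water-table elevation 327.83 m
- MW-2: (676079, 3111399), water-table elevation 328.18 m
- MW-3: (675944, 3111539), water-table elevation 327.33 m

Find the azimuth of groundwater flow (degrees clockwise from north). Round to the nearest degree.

324°

∂h/∂x = (328.18 − 327.83) / (676079 − 675944) = +0.002593
∂h/∂y = (327.33 − 327.83) / (3111539 − 3111399) = -0.003571
Flow direction (−∇h) has components (-0.002593 E, +0.003571 N).
Azimuth = atan2(E, N) = atan2(-0.002593, +0.003571) = 324.0° ≈ 324°.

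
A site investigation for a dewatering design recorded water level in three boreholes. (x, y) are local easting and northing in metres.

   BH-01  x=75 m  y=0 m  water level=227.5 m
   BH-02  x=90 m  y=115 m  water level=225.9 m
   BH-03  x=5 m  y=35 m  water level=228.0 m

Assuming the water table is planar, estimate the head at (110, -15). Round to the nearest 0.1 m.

With h = a·x + b·y + c and BH-01 as origin, the differences give:
  15·a + 115·b = -1.6
  (-70)·a + 35·b = +0.5
Eliminate b (×35 and ×115, subtract): 8575·a = -113.50 → a = ∂h/∂x = -0.01324
Back-substitute: b = ∂h/∂y = -0.01219.
h(110, -15) = 227.5 + (-0.01324)·(35) + (-0.01219)·(-15) = 227.5 -0.463 +0.183 = 227.220 m.

227.2 m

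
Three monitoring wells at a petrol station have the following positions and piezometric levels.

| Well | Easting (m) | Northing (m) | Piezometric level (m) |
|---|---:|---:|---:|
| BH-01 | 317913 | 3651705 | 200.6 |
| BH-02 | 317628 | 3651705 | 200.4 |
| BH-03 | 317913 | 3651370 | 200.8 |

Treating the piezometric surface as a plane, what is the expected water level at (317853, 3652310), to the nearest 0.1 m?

200.2 m

∂h/∂x = (200.4 − 200.6) / (317628 − 317913) = +0.0007018
∂h/∂y = (200.8 − 200.6) / (3651370 − 3651705) = -0.0005970
h(317853, 3652310) = 200.6 + (+0.0007018)·(-60) + (-0.0005970)·(605) = 200.6 -0.042 -0.361 = 200.197 m.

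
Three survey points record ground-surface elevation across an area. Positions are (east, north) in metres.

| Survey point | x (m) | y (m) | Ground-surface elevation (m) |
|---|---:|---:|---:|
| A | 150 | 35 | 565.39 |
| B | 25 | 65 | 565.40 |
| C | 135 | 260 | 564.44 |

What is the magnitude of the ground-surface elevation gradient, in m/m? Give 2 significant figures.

0.0044 m/m

With z = a·x + b·y + c and A as origin, the differences give:
  (-125)·a + 30·b = +0.01
  (-15)·a + 225·b = -0.95
Eliminate b (×225 and ×30, subtract): -27675·a = 30.750 → a = ∂z/∂x = -0.001111
Back-substitute: b = ∂z/∂y = -0.004296.
|∇f| = √(-0.001111² + -0.004296²) = 0.004437 m/m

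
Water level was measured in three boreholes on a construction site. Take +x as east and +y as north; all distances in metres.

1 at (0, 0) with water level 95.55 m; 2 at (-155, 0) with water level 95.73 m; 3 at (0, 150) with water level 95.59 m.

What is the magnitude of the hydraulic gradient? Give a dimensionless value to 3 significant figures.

∂h/∂x = (95.73 − 95.55) / (-155 − 0) = -0.001161
∂h/∂y = (95.59 − 95.55) / (150 − 0) = +0.0002667
|∇h| = √(-0.001161² + 0.0002667²) = 0.001191

0.00119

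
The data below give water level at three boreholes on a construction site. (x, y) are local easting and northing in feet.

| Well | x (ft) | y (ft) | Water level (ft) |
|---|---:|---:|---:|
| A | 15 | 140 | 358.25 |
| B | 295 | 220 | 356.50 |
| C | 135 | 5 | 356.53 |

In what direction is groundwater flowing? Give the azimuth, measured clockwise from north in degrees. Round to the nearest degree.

With h = a·x + b·y + c and A as origin, the differences give:
  280·a + 80·b = -1.75
  120·a + (-135)·b = -1.72
Eliminate b (×(-135) and ×80, subtract): -47400·a = 373.850 → a = ∂h/∂x = -0.007887
Back-substitute: b = ∂h/∂y = +0.005730.
Flow direction (−∇h) has components (+0.007887 E, -0.005730 N).
Azimuth = atan2(E, N) = atan2(+0.007887, -0.005730) = 126.0° ≈ 126°.

126°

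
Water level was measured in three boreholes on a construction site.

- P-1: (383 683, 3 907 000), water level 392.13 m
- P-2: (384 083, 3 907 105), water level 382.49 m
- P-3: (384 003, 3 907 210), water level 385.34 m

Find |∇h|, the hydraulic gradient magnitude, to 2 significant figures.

0.027

Differences from P-1: to P-2 (Δx, Δy, Δh) = (400, 105, -9.64); to P-3 = (320, 210, -6.79).
Solve a·Δx + b·Δy = Δh: det = 400·210 − 320·105 = 50400.
∂h/∂x = [(-9.64)·210 − (-6.79)·105] / 50400 = -0.02602
∂h/∂y = [400·(-6.79) − 320·(-9.64)] / 50400 = +0.007317
|∇h| = √(-0.02602² + 0.007317²) = 0.02703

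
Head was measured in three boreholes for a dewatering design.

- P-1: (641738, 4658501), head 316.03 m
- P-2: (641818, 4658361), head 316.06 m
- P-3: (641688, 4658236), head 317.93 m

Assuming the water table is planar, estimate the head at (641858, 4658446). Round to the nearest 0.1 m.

315.2 m

Differences from P-1: to P-2 (Δx, Δy, Δh) = (80, -140, +0.03); to P-3 = (-50, -265, +1.90).
Determinant of the coordinate differences = 80·(-265) − (-50)·(-140) = -28200.
∂h/∂x = [(+0.03)·(-265) − (+1.90)·(-140)] / -28200 = -0.009151
∂h/∂y = [80·(+1.90) − (-50)·(+0.03)] / -28200 = -0.005443
h(641858, 4658446) = 316.03 + (-0.009151)·(120) + (-0.005443)·(-55) = 316.03 -1.098 +0.299 = 315.231 m.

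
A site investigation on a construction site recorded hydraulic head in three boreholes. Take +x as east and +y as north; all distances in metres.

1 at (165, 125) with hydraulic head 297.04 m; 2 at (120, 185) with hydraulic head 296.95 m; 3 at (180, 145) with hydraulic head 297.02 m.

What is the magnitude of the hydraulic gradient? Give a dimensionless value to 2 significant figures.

0.0013

With h = a·x + b·y + c and 1 as origin, the differences give:
  (-45)·a + 60·b = -0.09
  15·a + 20·b = -0.02
Eliminate b (×20 and ×60, subtract): -1800·a = -0.600 → a = ∂h/∂x = +0.0003333
Back-substitute: b = ∂h/∂y = -0.001250.
|∇h| = √(0.0003333² + -0.001250²) = 0.001294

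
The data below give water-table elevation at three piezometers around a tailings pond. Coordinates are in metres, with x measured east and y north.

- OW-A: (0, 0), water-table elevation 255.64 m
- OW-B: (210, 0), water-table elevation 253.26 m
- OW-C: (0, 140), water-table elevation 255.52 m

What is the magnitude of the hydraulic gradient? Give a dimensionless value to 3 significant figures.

0.0114

∂h/∂x = (253.26 − 255.64) / (210 − 0) = -0.01133
∂h/∂y = (255.52 − 255.64) / (140 − 0) = -0.0008571
|∇h| = √(-0.01133² + -0.0008571²) = 0.01136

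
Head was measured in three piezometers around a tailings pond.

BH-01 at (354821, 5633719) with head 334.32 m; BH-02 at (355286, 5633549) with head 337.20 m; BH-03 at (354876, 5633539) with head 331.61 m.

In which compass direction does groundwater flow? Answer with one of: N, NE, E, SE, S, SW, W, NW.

SW

Differences from BH-01: to BH-02 (Δx, Δy, Δh) = (465, -170, +2.88); to BH-03 = (55, -180, -2.71).
Determinant of the coordinate differences = 465·(-180) − 55·(-170) = -74350.
∂h/∂x = [(+2.88)·(-180) − (-2.71)·(-170)] / -74350 = +0.01317
∂h/∂y = [465·(-2.71) − 55·(+2.88)] / -74350 = +0.01908
Flow = −∇h = (-0.01317 east, -0.01908 north), which points southwest.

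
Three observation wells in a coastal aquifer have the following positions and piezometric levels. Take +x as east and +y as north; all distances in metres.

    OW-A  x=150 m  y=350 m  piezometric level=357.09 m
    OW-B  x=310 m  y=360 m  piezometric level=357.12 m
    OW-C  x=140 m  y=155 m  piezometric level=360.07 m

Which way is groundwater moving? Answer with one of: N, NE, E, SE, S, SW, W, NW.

N

Differences from OW-A: to OW-B (Δx, Δy, Δh) = (160, 10, +0.03); to OW-C = (-10, -195, +2.98).
Determinant of the coordinate differences = 160·(-195) − (-10)·10 = -31100.
∂h/∂x = [(+0.03)·(-195) − (+2.98)·10] / -31100 = +0.001146
∂h/∂y = [160·(+2.98) − (-10)·(+0.03)] / -31100 = -0.01534
Flow = −∇h = (-0.001146 east, +0.01534 north), which points north.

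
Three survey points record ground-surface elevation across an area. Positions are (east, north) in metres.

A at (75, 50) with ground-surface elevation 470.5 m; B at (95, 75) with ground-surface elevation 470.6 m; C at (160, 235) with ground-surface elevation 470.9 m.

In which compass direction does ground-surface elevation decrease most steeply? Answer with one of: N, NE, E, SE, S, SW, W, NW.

Three-point gradient (reference A): Δ to B = (20, 25, +0.1), Δ to C = (85, 185, +0.4).
∂z/∂x = +0.005397, ∂z/∂y = -0.0003175 (det = 1575).
Steepest decrease is along −∇f = (-0.005397 E, +0.0003175 N) → west.

W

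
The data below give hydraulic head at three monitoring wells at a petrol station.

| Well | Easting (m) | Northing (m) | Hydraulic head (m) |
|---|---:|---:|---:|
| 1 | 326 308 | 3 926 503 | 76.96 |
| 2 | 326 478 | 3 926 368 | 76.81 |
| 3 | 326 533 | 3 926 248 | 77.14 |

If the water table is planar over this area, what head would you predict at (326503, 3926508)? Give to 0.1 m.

76.0 m

Taking 1 as reference: 2−1 = (170, -135, -0.15); 3−1 = (225, -255, +0.18).
Determinant of the coordinate differences = 170·(-255) − 225·(-135) = -12975.
∂h/∂x = [(-0.15)·(-255) − (+0.18)·(-135)] / -12975 = -0.004821
∂h/∂y = [170·(+0.18) − 225·(-0.15)] / -12975 = -0.004960
h(326503, 3926508) = 76.96 + (-0.004821)·(195) + (-0.004960)·(5) = 76.96 -0.940 -0.025 = 75.995 m.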